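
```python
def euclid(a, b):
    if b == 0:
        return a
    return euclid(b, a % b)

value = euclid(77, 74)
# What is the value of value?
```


euclid(77, 74)
= euclid(74, 77 % 74) = euclid(74, 3)
= euclid(3, 74 % 3) = euclid(3, 2)
= euclid(2, 3 % 2) = euclid(2, 1)
= euclid(1, 2 % 1) = euclid(1, 0)
b == 0, return a = 1


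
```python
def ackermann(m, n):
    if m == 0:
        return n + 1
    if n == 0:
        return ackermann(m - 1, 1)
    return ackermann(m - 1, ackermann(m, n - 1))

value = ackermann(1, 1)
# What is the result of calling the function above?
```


ackermann(1, 1)
= ackermann(0, ackermann(1, 0))
First compute ackermann(1, 0) = 2
= ackermann(0, 2)
= 3


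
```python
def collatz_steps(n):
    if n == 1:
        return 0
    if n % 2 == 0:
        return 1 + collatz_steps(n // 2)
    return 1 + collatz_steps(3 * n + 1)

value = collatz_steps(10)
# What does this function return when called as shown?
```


collatz_steps(10)
10 is even -> collatz_steps(5)
5 is odd -> 3*5+1 = 16 -> collatz_steps(16)
16 is even -> collatz_steps(8)
8 is even -> collatz_steps(4)
4 is even -> collatz_steps(2)
2 is even -> collatz_steps(1)
Reached 1 after 6 steps
= 6


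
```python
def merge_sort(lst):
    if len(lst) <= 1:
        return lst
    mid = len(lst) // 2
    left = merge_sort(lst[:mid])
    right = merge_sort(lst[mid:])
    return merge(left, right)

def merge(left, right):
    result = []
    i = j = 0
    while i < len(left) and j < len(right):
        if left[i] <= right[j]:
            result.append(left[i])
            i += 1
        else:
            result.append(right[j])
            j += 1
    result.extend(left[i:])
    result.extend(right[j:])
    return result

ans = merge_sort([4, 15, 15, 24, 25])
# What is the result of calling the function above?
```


merge_sort([4, 15, 15, 24, 25])
Split into [4, 15] and [15, 24, 25]
Left sorted: [4, 15]
Right sorted: [15, 24, 25]
Merge [4, 15] and [15, 24, 25]
= [4, 15, 15, 24, 25]


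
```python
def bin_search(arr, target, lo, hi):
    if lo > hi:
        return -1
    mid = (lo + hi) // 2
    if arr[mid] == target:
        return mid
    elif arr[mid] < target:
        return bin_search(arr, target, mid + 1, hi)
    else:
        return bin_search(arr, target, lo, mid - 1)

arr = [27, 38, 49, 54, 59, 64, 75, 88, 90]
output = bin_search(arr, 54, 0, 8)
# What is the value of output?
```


bin_search(arr, 54, 0, 8)
lo=0, hi=8, mid=4, arr[mid]=59
59 > 54, search left half
lo=0, hi=3, mid=1, arr[mid]=38
38 < 54, search right half
lo=2, hi=3, mid=2, arr[mid]=49
49 < 54, search right half
lo=3, hi=3, mid=3, arr[mid]=54
arr[3] == 54, found at index 3
= 3


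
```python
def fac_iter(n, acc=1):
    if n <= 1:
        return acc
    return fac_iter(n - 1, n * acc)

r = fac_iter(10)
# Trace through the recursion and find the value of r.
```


fac_iter(10, 1)
= fac_iter(9, 10 * 1) = fac_iter(9, 10)
= fac_iter(8, 9 * 10) = fac_iter(8, 90)
= fac_iter(7, 8 * 90) = fac_iter(7, 720)
= fac_iter(6, 7 * 720) = fac_iter(6, 5040)
= fac_iter(5, 6 * 5040) = fac_iter(5, 30240)
= fac_iter(4, 5 * 30240) = fac_iter(4, 151200)
= fac_iter(3, 4 * 151200) = fac_iter(3, 604800)
= fac_iter(2, 3 * 604800) = fac_iter(2, 1814400)
= fac_iter(1, 2 * 1814400) = fac_iter(1, 3628800)
n <= 1, return acc = 3628800


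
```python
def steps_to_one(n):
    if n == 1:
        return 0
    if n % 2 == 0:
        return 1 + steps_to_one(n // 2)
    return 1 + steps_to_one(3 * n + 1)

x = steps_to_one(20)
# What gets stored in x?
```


steps_to_one(20)
20 is even -> steps_to_one(10)
10 is even -> steps_to_one(5)
5 is odd -> 3*5+1 = 16 -> steps_to_one(16)
16 is even -> steps_to_one(8)
8 is even -> steps_to_one(4)
4 is even -> steps_to_one(2)
2 is even -> steps_to_one(1)
Reached 1 after 7 steps
= 7


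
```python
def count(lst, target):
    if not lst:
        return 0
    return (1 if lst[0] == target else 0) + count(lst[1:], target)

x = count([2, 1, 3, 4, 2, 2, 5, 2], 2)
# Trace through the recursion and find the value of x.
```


count([2, 1, 3, 4, 2, 2, 5, 2], 2)
lst[0]=2 == 2: 1 + count([1, 3, 4, 2, 2, 5, 2], 2)
lst[0]=1 != 2: 0 + count([3, 4, 2, 2, 5, 2], 2)
lst[0]=3 != 2: 0 + count([4, 2, 2, 5, 2], 2)
lst[0]=4 != 2: 0 + count([2, 2, 5, 2], 2)
lst[0]=2 == 2: 1 + count([2, 5, 2], 2)
lst[0]=2 == 2: 1 + count([5, 2], 2)
lst[0]=5 != 2: 0 + count([2], 2)
lst[0]=2 == 2: 1 + count([], 2)
= 4


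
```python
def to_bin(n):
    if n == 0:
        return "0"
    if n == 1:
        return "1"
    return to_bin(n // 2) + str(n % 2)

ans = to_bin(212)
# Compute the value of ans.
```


to_bin(212)
= to_bin(106) + "0"
= to_bin(53) + "0" + "0"
= to_bin(26) + "1" + "0" + "0"
= to_bin(13) + "0" + "1" + "0" + "0"
= to_bin(6) + "1" + "0" + "1" + "0" + "0"
= to_bin(3) + "0" + "1" + "0" + "1" + "0" + "0"
= to_bin(1) + "1" + "0" + "1" + "0" + "1" + "0" + "0"
= "1" + "1" + "0" + "1" + "0" + "1" + "0" + "0"
= "11010100"


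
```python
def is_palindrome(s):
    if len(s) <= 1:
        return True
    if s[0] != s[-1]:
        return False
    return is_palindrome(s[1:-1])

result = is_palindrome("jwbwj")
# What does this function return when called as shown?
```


is_palindrome("jwbwj")
"jwbwj": s[0]='j' == s[-1]='j' -> is_palindrome("wbw")
"wbw": s[0]='w' == s[-1]='w' -> is_palindrome("b")
"b": len <= 1 -> True
= True


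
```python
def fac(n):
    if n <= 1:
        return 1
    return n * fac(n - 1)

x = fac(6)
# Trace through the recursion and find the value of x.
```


fac(6)
= 6 * fac(5)
= 6 * 5 * fac(4)
= 6 * 5 * 4 * fac(3)
= 6 * 5 * 4 * 3 * fac(2)
= 6 * 5 * 4 * 3 * 2 * fac(1)
= 6 * 5 * 4 * 3 * 2 * 1
= 720


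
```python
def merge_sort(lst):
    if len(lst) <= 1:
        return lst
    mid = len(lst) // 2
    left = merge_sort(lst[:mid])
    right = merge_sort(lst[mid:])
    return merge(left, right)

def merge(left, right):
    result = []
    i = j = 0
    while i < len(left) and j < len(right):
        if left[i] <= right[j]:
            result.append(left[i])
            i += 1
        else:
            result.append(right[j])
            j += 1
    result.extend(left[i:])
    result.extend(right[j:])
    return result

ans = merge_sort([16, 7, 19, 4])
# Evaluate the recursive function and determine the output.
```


merge_sort([16, 7, 19, 4])
Split into [16, 7] and [19, 4]
Left sorted: [7, 16]
Right sorted: [4, 19]
Merge [7, 16] and [4, 19]
= [4, 7, 16, 19]


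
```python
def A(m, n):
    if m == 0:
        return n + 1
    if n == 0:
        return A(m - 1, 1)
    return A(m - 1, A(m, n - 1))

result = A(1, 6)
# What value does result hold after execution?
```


A(1, 6)
= A(0, A(1, 5))
First compute A(1, 5) = 7
= A(0, 7)
= 8


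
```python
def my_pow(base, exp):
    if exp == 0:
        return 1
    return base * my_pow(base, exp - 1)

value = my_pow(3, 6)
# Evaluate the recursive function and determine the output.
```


my_pow(3, 6)
= 3 * my_pow(3, 5)
= 3 * 3 * my_pow(3, 4)
= 3 * 3 * 3 * my_pow(3, 3)
= 3 * 3 * 3 * 3 * my_pow(3, 2)
= 3 * 3 * 3 * 3 * 3 * my_pow(3, 1)
= 3 * 3 * 3 * 3 * 3 * 3 * my_pow(3, 0)
= 3 * 3 * 3 * 3 * 3 * 3 * 1
= 729


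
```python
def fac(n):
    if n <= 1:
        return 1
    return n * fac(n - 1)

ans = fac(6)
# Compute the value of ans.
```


fac(6)
= 6 * fac(5)
= 6 * 5 * fac(4)
= 6 * 5 * 4 * fac(3)
= 6 * 5 * 4 * 3 * fac(2)
= 6 * 5 * 4 * 3 * 2 * fac(1)
= 6 * 5 * 4 * 3 * 2 * 1
= 720


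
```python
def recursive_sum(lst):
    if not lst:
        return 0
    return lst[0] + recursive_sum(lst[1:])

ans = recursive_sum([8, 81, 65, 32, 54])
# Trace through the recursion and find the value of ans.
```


recursive_sum([8, 81, 65, 32, 54])
= 8 + recursive_sum([81, 65, 32, 54])
= 8 + 81 + recursive_sum([65, 32, 54])
= 8 + 81 + 65 + recursive_sum([32, 54])
= 8 + 81 + 65 + 32 + recursive_sum([54])
= 8 + 81 + 65 + 32 + 54 + recursive_sum([])
= 8 + 81 + 65 + 32 + 54 + 0
= 240


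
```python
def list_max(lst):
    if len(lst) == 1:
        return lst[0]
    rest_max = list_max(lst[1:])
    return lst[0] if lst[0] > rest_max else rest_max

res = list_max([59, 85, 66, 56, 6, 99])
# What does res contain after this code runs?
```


list_max([59, 85, 66, 56, 6, 99])
= compare 59 with list_max([85, 66, 56, 6, 99])
= compare 85 with list_max([66, 56, 6, 99])
= compare 66 with list_max([56, 6, 99])
= compare 56 with list_max([6, 99])
= compare 6 with list_max([99])
Base: list_max([99]) = 99
compare 6 with 99: max = 99
compare 56 with 99: max = 99
compare 66 with 99: max = 99
compare 85 with 99: max = 99
compare 59 with 99: max = 99
= 99


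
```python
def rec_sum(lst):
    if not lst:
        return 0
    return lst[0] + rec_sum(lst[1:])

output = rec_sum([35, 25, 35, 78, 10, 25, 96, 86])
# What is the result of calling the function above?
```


rec_sum([35, 25, 35, 78, 10, 25, 96, 86])
= 35 + rec_sum([25, 35, 78, 10, 25, 96, 86])
= 35 + 25 + rec_sum([35, 78, 10, 25, 96, 86])
= 35 + 25 + 35 + rec_sum([78, 10, 25, 96, 86])
= 35 + 25 + 35 + 78 + rec_sum([10, 25, 96, 86])
= 35 + 25 + 35 + 78 + 10 + rec_sum([25, 96, 86])
= 35 + 25 + 35 + 78 + 10 + 25 + rec_sum([96, 86])
= 35 + 25 + 35 + 78 + 10 + 25 + 96 + rec_sum([86])
= 35 + 25 + 35 + 78 + 10 + 25 + 96 + 86 + rec_sum([])
= 35 + 25 + 35 + 78 + 10 + 25 + 96 + 86 + 0
= 390


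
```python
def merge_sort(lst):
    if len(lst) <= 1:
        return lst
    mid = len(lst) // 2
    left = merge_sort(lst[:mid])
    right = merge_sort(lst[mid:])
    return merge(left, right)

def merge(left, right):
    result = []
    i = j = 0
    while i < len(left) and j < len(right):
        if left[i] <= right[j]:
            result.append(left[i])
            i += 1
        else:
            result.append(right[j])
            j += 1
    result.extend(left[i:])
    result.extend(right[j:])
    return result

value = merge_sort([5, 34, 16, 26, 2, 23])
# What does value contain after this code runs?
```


merge_sort([5, 34, 16, 26, 2, 23])
Split into [5, 34, 16] and [26, 2, 23]
Left sorted: [5, 16, 34]
Right sorted: [2, 23, 26]
Merge [5, 16, 34] and [2, 23, 26]
= [2, 5, 16, 23, 26, 34]


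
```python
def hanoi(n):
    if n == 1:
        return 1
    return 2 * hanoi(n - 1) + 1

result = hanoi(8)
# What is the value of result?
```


hanoi(8)
= 2 * hanoi(7) + 1
= 2 * (2 * hanoi(6) + 1) + 1
= 2 * (2 * (2 * hanoi(5) + 1) + 1) + 1
= 2 * (2 * (2 * (2 * hanoi(4) + 1) + 1) + 1) + 1
= 2 * (2 * (2 * (2 * (2 * hanoi(3) + 1) + 1) + 1) + 1) + 1
= 2 * (2 * (2 * (2 * (2 * (2 * hanoi(2) + 1) + 1) + 1) + 1) + 1) + 1
= 2 * (2 * (2 * (2 * (2 * (2 * (2 * hanoi(1) + 1) + 1) + 1) + 1) + 1) + 1) + 1
Now compute bottom-up:
hanoi(1) = 1
hanoi(2) = 2 * 1 + 1 = 3
hanoi(3) = 2 * 3 + 1 = 7
hanoi(4) = 2 * 7 + 1 = 15
hanoi(5) = 2 * 15 + 1 = 31
hanoi(6) = 2 * 31 + 1 = 63
hanoi(7) = 2 * 63 + 1 = 127
hanoi(8) = 2 * 127 + 1 = 255
= 255


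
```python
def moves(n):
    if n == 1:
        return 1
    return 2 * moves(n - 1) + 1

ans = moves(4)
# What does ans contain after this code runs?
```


moves(4)
= 2 * moves(3) + 1
= 2 * (2 * moves(2) + 1) + 1
= 2 * (2 * (2 * moves(1) + 1) + 1) + 1
Now compute bottom-up:
moves(1) = 1
moves(2) = 2 * 1 + 1 = 3
moves(3) = 2 * 3 + 1 = 7
moves(4) = 2 * 7 + 1 = 15
= 15


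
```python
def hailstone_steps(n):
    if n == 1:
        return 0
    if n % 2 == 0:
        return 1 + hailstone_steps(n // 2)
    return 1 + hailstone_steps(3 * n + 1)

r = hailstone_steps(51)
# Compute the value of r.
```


hailstone_steps(51)
51 is odd -> 3*51+1 = 154 -> hailstone_steps(154)
154 is even -> hailstone_steps(77)
77 is odd -> 3*77+1 = 232 -> hailstone_steps(232)
232 is even -> hailstone_steps(116)
116 is even -> hailstone_steps(58)
58 is even -> hailstone_steps(29)
29 is odd -> 3*29+1 = 88 -> hailstone_steps(88)
88 is even -> hailstone_steps(44)
44 is even -> hailstone_steps(22)
22 is even -> hailstone_steps(11)
11 is odd -> 3*11+1 = 34 -> hailstone_steps(34)
34 is even -> hailstone_steps(17)
17 is odd -> 3*17+1 = 52 -> hailstone_steps(52)
52 is even -> hailstone_steps(26)
26 is even -> hailstone_steps(13)
13 is odd -> 3*13+1 = 40 -> hailstone_steps(40)
40 is even -> hailstone_steps(20)
20 is even -> hailstone_steps(10)
10 is even -> hailstone_steps(5)
5 is odd -> 3*5+1 = 16 -> hailstone_steps(16)
16 is even -> hailstone_steps(8)
8 is even -> hailstone_steps(4)
4 is even -> hailstone_steps(2)
2 is even -> hailstone_steps(1)
Reached 1 after 24 steps
= 24


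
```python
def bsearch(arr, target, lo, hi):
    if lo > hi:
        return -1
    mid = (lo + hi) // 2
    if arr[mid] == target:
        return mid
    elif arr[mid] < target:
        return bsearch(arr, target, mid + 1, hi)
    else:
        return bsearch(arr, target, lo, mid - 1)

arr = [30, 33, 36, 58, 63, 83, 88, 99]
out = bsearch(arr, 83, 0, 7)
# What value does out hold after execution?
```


bsearch(arr, 83, 0, 7)
lo=0, hi=7, mid=3, arr[mid]=58
58 < 83, search right half
lo=4, hi=7, mid=5, arr[mid]=83
arr[5] == 83, found at index 5
= 5


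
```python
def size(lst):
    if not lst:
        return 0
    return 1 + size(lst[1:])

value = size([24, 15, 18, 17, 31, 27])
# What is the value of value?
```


size([24, 15, 18, 17, 31, 27])
= 1 + size([15, 18, 17, 31, 27])
= 1 + 1 + size([18, 17, 31, 27])
= 1 + 1 + 1 + size([17, 31, 27])
= 1 + 1 + 1 + 1 + size([31, 27])
= 1 + 1 + 1 + 1 + 1 + size([27])
= 1 + 1 + 1 + 1 + 1 + 1 + size([])
= 1 + 1 + 1 + 1 + 1 + 1 + 0
= 6


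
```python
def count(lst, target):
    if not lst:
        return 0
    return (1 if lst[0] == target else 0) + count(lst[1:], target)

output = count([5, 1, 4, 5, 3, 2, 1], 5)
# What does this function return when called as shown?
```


count([5, 1, 4, 5, 3, 2, 1], 5)
lst[0]=5 == 5: 1 + count([1, 4, 5, 3, 2, 1], 5)
lst[0]=1 != 5: 0 + count([4, 5, 3, 2, 1], 5)
lst[0]=4 != 5: 0 + count([5, 3, 2, 1], 5)
lst[0]=5 == 5: 1 + count([3, 2, 1], 5)
lst[0]=3 != 5: 0 + count([2, 1], 5)
lst[0]=2 != 5: 0 + count([1], 5)
lst[0]=1 != 5: 0 + count([], 5)
= 2


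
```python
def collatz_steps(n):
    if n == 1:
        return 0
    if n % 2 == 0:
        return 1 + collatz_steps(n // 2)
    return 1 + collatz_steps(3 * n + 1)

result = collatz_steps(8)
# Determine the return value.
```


collatz_steps(8)
8 is even -> collatz_steps(4)
4 is even -> collatz_steps(2)
2 is even -> collatz_steps(1)
Reached 1 after 3 steps
= 3


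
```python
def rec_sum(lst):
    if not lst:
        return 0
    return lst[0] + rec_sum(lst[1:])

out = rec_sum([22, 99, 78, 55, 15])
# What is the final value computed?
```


rec_sum([22, 99, 78, 55, 15])
= 22 + rec_sum([99, 78, 55, 15])
= 22 + 99 + rec_sum([78, 55, 15])
= 22 + 99 + 78 + rec_sum([55, 15])
= 22 + 99 + 78 + 55 + rec_sum([15])
= 22 + 99 + 78 + 55 + 15 + rec_sum([])
= 22 + 99 + 78 + 55 + 15 + 0
= 269


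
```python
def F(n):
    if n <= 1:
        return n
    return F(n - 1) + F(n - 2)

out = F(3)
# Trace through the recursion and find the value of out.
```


F(3)
= F(2) + F(1)
Computing bottom-up: F(0)=0, F(1)=1, F(2)=1, F(3)=2
= 2


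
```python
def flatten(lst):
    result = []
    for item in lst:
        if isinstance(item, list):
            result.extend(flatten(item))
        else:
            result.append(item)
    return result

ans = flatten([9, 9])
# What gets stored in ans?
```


flatten([9, 9])
Processing each element:
  9 is not a list -> append 9
  9 is not a list -> append 9
= [9, 9]


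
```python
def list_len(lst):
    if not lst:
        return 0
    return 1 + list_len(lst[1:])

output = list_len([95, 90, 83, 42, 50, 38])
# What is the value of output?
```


list_len([95, 90, 83, 42, 50, 38])
= 1 + list_len([90, 83, 42, 50, 38])
= 1 + 1 + list_len([83, 42, 50, 38])
= 1 + 1 + 1 + list_len([42, 50, 38])
= 1 + 1 + 1 + 1 + list_len([50, 38])
= 1 + 1 + 1 + 1 + 1 + list_len([38])
= 1 + 1 + 1 + 1 + 1 + 1 + list_len([])
= 1 + 1 + 1 + 1 + 1 + 1 + 0
= 6


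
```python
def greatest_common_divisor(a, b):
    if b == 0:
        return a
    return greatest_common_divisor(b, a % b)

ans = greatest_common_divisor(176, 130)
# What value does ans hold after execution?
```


greatest_common_divisor(176, 130)
= greatest_common_divisor(130, 176 % 130) = greatest_common_divisor(130, 46)
= greatest_common_divisor(46, 130 % 46) = greatest_common_divisor(46, 38)
= greatest_common_divisor(38, 46 % 38) = greatest_common_divisor(38, 8)
= greatest_common_divisor(8, 38 % 8) = greatest_common_divisor(8, 6)
= greatest_common_divisor(6, 8 % 6) = greatest_common_divisor(6, 2)
= greatest_common_divisor(2, 6 % 2) = greatest_common_divisor(2, 0)
b == 0, return a = 2


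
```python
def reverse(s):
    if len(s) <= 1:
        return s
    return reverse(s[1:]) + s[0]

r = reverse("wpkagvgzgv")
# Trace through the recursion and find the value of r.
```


reverse("wpkagvgzgv")
= reverse("pkagvgzgv") + "w"
= reverse("kagvgzgv") + "p" + "w"
= reverse("agvgzgv") + "k" + "p" + "w"
= reverse("gvgzgv") + "a" + "k" + "p" + "w"
= reverse("vgzgv") + "g" + "a" + "k" + "p" + "w"
= reverse("gzgv") + "v" + "g" + "a" + "k" + "p" + "w"
= reverse("zgv") + "g" + "v" + "g" + "a" + "k" + "p" + "w"
= reverse("gv") + "z" + "g" + "v" + "g" + "a" + "k" + "p" + "w"
= reverse("v") + "g" + "z" + "g" + "v" + "g" + "a" + "k" + "p" + "w"
= "v" + "g" + "z" + "g" + "v" + "g" + "a" + "k" + "p" + "w"
= "vgzgvgakpw"


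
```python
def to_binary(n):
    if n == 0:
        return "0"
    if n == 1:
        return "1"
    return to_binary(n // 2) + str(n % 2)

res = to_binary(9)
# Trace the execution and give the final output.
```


to_binary(9)
= to_binary(4) + "1"
= to_binary(2) + "0" + "1"
= to_binary(1) + "0" + "0" + "1"
= "1" + "0" + "0" + "1"
= "1001"


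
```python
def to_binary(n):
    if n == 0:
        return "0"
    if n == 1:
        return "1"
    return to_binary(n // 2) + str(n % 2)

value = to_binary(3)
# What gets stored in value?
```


to_binary(3)
= to_binary(1) + "1"
= "1" + "1"
= "11"


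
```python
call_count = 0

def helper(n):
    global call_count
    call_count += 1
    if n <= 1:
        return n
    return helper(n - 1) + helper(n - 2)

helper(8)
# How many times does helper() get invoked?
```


helper(8) calls helper(7) and helper(6); each non-base call branches into two more.
Let C(k) = total number of calls made by helper(k), including the call to helper(k) itself.
Base cases: C(0) = 1, C(1) = 1
Recurrence: C(k) = 1 + C(k-1) + C(k-2)
  C(2) = 1 + C(1) + C(0) = 1 + 1 + 1 = 3
  C(3) = 1 + C(2) + C(1) = 1 + 3 + 1 = 5
  C(4) = 1 + C(3) + C(2) = 1 + 5 + 3 = 9
  C(5) = 1 + C(4) + C(3) = 1 + 9 + 5 = 15
  C(6) = 1 + C(5) + C(4) = 1 + 15 + 9 = 25
  C(7) = 1 + C(6) + C(5) = 1 + 25 + 15 = 41
  C(8) = 1 + C(7) + C(6) = 1 + 41 + 25 = 67
Total calls = C(8) = 67


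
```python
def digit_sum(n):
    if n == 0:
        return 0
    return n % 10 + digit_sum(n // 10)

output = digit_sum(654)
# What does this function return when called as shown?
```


digit_sum(654)
= 4 + digit_sum(65)
= 4 + 5 + digit_sum(6)
= 4 + 5 + 6 + digit_sum(0)
= 4 + 5 + 6 + 0
= 15


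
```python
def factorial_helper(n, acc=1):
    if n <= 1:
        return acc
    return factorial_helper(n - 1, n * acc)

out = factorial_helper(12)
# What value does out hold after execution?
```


factorial_helper(12, 1)
= factorial_helper(11, 12 * 1) = factorial_helper(11, 12)
= factorial_helper(10, 11 * 12) = factorial_helper(10, 132)
= factorial_helper(9, 10 * 132) = factorial_helper(9, 1320)
= factorial_helper(8, 9 * 1320) = factorial_helper(8, 11880)
= factorial_helper(7, 8 * 11880) = factorial_helper(7, 95040)
= factorial_helper(6, 7 * 95040) = factorial_helper(6, 665280)
= factorial_helper(5, 6 * 665280) = factorial_helper(5, 3991680)
= factorial_helper(4, 5 * 3991680) = factorial_helper(4, 19958400)
= factorial_helper(3, 4 * 19958400) = factorial_helper(3, 79833600)
= factorial_helper(2, 3 * 79833600) = factorial_helper(2, 239500800)
= factorial_helper(1, 2 * 239500800) = factorial_helper(1, 479001600)
n <= 1, return acc = 479001600


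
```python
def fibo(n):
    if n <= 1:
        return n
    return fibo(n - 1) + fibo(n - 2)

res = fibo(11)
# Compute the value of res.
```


fibo(11)
= fibo(10) + fibo(9)
= (fibo(9) + fibo(8)) + fibo(9)
Computing bottom-up: fibo(0)=0, fibo(1)=1, fibo(2)=1, fibo(3)=2, fibo(4)=3, fibo(5)=5, fibo(6)=8, fibo(7)=13, fibo(8)=21, fibo(9)=34, fibo(10)=55, fibo(11)=89
= 89


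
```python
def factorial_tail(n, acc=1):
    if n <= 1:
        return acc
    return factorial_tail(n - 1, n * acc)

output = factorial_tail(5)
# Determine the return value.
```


factorial_tail(5, 1)
= factorial_tail(4, 5 * 1) = factorial_tail(4, 5)
= factorial_tail(3, 4 * 5) = factorial_tail(3, 20)
= factorial_tail(2, 3 * 20) = factorial_tail(2, 60)
= factorial_tail(1, 2 * 60) = factorial_tail(1, 120)
n <= 1, return acc = 120


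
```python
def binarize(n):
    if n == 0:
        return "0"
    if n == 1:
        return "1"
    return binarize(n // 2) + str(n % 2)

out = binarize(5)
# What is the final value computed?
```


binarize(5)
= binarize(2) + "1"
= binarize(1) + "0" + "1"
= "1" + "0" + "1"
= "101"


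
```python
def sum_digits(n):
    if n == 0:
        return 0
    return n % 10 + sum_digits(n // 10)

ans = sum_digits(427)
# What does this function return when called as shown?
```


sum_digits(427)
= 7 + sum_digits(42)
= 7 + 2 + sum_digits(4)
= 7 + 2 + 4 + sum_digits(0)
= 7 + 2 + 4 + 0
= 13


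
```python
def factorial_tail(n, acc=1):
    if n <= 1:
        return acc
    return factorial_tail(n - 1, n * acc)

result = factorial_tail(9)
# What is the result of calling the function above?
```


factorial_tail(9, 1)
= factorial_tail(8, 9 * 1) = factorial_tail(8, 9)
= factorial_tail(7, 8 * 9) = factorial_tail(7, 72)
= factorial_tail(6, 7 * 72) = factorial_tail(6, 504)
= factorial_tail(5, 6 * 504) = factorial_tail(5, 3024)
= factorial_tail(4, 5 * 3024) = factorial_tail(4, 15120)
= factorial_tail(3, 4 * 15120) = factorial_tail(3, 60480)
= factorial_tail(2, 3 * 60480) = factorial_tail(2, 181440)
= factorial_tail(1, 2 * 181440) = factorial_tail(1, 362880)
n <= 1, return acc = 362880


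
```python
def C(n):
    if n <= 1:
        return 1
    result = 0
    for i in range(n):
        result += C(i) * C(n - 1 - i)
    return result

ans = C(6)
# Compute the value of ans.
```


C(6)
= sum of C(i) * C(6-1-i) for i in 0..5
First compute sub-values bottom-up:
  C(0) = 1, C(1) = 1
  C(2) = 1*1 + 1*1 = 2
  C(3) = 1*2 + 1*1 + 2*1 = 5
  C(4) = 1*5 + 1*2 + 2*1 + 5*1 = 14
  C(5) = 1*14 + 1*5 + 2*2 + 5*1 + 14*1 = 42
Now C(6):
  C(0)*C(5) = 1*42 = 42
  C(1)*C(4) = 1*14 = 14
  C(2)*C(3) = 2*5 = 10
  C(3)*C(2) = 5*2 = 10
  C(4)*C(1) = 14*1 = 14
  C(5)*C(0) = 42*1 = 42
= 42 + 14 + 10 + 10 + 14 + 42
= 132


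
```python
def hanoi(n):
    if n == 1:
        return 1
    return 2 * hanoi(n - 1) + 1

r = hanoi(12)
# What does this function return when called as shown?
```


hanoi(12)
= 2 * hanoi(11) + 1
= 2 * (2 * hanoi(10) + 1) + 1
= 2 * (2 * (2 * hanoi(9) + 1) + 1) + 1
= 2 * (2 * (2 * (2 * hanoi(8) + 1) + 1) + 1) + 1
= 2 * (2 * (2 * (2 * (2 * hanoi(7) + 1) + 1) + 1) + 1) + 1
= 2 * (2 * (2 * (2 * (2 * (2 * hanoi(6) + 1) + 1) + 1) + 1) + 1) + 1
= 2 * (2 * (2 * (2 * (2 * (2 * (2 * hanoi(5) + 1) + 1) + 1) + 1) + 1) + 1) + 1
= 2 * (2 * (2 * (2 * (2 * (2 * (2 * (2 * hanoi(4) + 1) + 1) + 1) + 1) + 1) + 1) + 1) + 1
= 2 * (2 * (2 * (2 * (2 * (2 * (2 * (2 * (2 * hanoi(3) + 1) + 1) + 1) + 1) + 1) + 1) + 1) + 1) + 1
= 2 * (2 * (2 * (2 * (2 * (2 * (2 * (2 * (2 * (2 * hanoi(2) + 1) + 1) + 1) + 1) + 1) + 1) + 1) + 1) + 1) + 1
= 2 * (2 * (2 * (2 * (2 * (2 * (2 * (2 * (2 * (2 * (2 * hanoi(1) + 1) + 1) + 1) + 1) + 1) + 1) + 1) + 1) + 1) + 1) + 1
Now compute bottom-up:
hanoi(1) = 1
hanoi(2) = 2 * 1 + 1 = 3
hanoi(3) = 2 * 3 + 1 = 7
hanoi(4) = 2 * 7 + 1 = 15
hanoi(5) = 2 * 15 + 1 = 31
hanoi(6) = 2 * 31 + 1 = 63
hanoi(7) = 2 * 63 + 1 = 127
hanoi(8) = 2 * 127 + 1 = 255
hanoi(9) = 2 * 255 + 1 = 511
hanoi(10) = 2 * 511 + 1 = 1023
hanoi(11) = 2 * 1023 + 1 = 2047
hanoi(12) = 2 * 2047 + 1 = 4095
= 4095


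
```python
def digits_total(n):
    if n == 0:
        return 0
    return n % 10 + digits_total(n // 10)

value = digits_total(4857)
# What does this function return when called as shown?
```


digits_total(4857)
= 7 + digits_total(485)
= 7 + 5 + digits_total(48)
= 7 + 5 + 8 + digits_total(4)
= 7 + 5 + 8 + 4 + digits_total(0)
= 7 + 5 + 8 + 4 + 0
= 24


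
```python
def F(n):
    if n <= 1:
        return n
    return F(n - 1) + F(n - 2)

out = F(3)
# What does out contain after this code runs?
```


F(3)
= F(2) + F(1)
Computing bottom-up: F(0)=0, F(1)=1, F(2)=1, F(3)=2
= 2


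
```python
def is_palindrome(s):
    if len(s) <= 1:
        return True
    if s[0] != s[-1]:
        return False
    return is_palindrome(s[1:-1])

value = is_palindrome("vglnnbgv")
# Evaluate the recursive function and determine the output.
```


is_palindrome("vglnnbgv")
"vglnnbgv": s[0]='v' == s[-1]='v' -> is_palindrome("glnnbg")
"glnnbg": s[0]='g' == s[-1]='g' -> is_palindrome("lnnb")
"lnnb": s[0]='l' != s[-1]='b' -> False
= False


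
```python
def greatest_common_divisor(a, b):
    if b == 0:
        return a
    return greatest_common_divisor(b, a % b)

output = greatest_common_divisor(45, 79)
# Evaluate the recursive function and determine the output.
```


greatest_common_divisor(45, 79)
= greatest_common_divisor(79, 45 % 79) = greatest_common_divisor(79, 45)
= greatest_common_divisor(45, 79 % 45) = greatest_common_divisor(45, 34)
= greatest_common_divisor(34, 45 % 34) = greatest_common_divisor(34, 11)
= greatest_common_divisor(11, 34 % 11) = greatest_common_divisor(11, 1)
= greatest_common_divisor(1, 11 % 1) = greatest_common_divisor(1, 0)
b == 0, return a = 1


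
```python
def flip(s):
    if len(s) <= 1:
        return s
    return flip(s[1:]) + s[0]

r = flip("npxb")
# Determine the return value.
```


flip("npxb")
= flip("pxb") + "n"
= flip("xb") + "p" + "n"
= flip("b") + "x" + "p" + "n"
= "b" + "x" + "p" + "n"
= "bxpn"


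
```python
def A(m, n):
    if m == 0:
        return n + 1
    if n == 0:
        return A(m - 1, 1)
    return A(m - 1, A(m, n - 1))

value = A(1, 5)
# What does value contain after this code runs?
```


A(1, 5)
= A(0, A(1, 4))
First compute A(1, 4) = 6
= A(0, 6)
= 7


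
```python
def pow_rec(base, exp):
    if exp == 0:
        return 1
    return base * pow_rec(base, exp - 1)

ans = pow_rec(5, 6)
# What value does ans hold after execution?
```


pow_rec(5, 6)
= 5 * pow_rec(5, 5)
= 5 * 5 * pow_rec(5, 4)
= 5 * 5 * 5 * pow_rec(5, 3)
= 5 * 5 * 5 * 5 * pow_rec(5, 2)
= 5 * 5 * 5 * 5 * 5 * pow_rec(5, 1)
= 5 * 5 * 5 * 5 * 5 * 5 * pow_rec(5, 0)
= 5 * 5 * 5 * 5 * 5 * 5 * 1
= 15625


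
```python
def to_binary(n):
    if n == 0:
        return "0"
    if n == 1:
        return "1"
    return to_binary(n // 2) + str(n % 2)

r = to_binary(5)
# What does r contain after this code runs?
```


to_binary(5)
= to_binary(2) + "1"
= to_binary(1) + "0" + "1"
= "1" + "0" + "1"
= "101"


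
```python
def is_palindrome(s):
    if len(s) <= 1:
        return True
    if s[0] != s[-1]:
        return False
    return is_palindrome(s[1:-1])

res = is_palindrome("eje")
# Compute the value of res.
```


is_palindrome("eje")
"eje": s[0]='e' == s[-1]='e' -> is_palindrome("j")
"j": len <= 1 -> True
= True


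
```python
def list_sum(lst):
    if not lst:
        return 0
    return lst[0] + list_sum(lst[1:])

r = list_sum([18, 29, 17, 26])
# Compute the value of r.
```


list_sum([18, 29, 17, 26])
= 18 + list_sum([29, 17, 26])
= 18 + 29 + list_sum([17, 26])
= 18 + 29 + 17 + list_sum([26])
= 18 + 29 + 17 + 26 + list_sum([])
= 18 + 29 + 17 + 26 + 0
= 90


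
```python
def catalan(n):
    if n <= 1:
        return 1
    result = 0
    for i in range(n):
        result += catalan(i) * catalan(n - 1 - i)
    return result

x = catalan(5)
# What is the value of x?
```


catalan(5)
= sum of catalan(i) * catalan(5-1-i) for i in 0..4
First compute sub-values bottom-up:
  catalan(0) = 1, catalan(1) = 1
  catalan(2) = 1*1 + 1*1 = 2
  catalan(3) = 1*2 + 1*1 + 2*1 = 5
  catalan(4) = 1*5 + 1*2 + 2*1 + 5*1 = 14
Now catalan(5):
  catalan(0)*catalan(4) = 1*14 = 14
  catalan(1)*catalan(3) = 1*5 = 5
  catalan(2)*catalan(2) = 2*2 = 4
  catalan(3)*catalan(1) = 5*1 = 5
  catalan(4)*catalan(0) = 14*1 = 14
= 14 + 5 + 4 + 5 + 14
= 42


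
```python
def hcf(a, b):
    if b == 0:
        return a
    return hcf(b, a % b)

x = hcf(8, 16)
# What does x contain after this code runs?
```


hcf(8, 16)
= hcf(16, 8 % 16) = hcf(16, 8)
= hcf(8, 16 % 8) = hcf(8, 0)
b == 0, return a = 8


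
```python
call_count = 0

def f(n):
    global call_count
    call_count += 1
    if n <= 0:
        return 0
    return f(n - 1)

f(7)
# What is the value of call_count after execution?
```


f(7) calls f(6) calls ... calls f(0)
Total calls: 7 + 1 (for base case) = 8


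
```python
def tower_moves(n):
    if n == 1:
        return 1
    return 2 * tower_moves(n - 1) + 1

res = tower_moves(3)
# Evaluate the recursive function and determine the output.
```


tower_moves(3)
= 2 * tower_moves(2) + 1
= 2 * (2 * tower_moves(1) + 1) + 1
Now compute bottom-up:
tower_moves(1) = 1
tower_moves(2) = 2 * 1 + 1 = 3
tower_moves(3) = 2 * 3 + 1 = 7
= 7


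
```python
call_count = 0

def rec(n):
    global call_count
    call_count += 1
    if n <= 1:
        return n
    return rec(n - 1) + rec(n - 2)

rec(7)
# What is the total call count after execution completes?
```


rec(7) calls rec(6) and rec(5); each non-base call branches into two more.
Let C(k) = total number of calls made by rec(k), including the call to rec(k) itself.
Base cases: C(0) = 1, C(1) = 1
Recurrence: C(k) = 1 + C(k-1) + C(k-2)
  C(2) = 1 + C(1) + C(0) = 1 + 1 + 1 = 3
  C(3) = 1 + C(2) + C(1) = 1 + 3 + 1 = 5
  C(4) = 1 + C(3) + C(2) = 1 + 5 + 3 = 9
  C(5) = 1 + C(4) + C(3) = 1 + 9 + 5 = 15
  C(6) = 1 + C(5) + C(4) = 1 + 15 + 9 = 25
  C(7) = 1 + C(6) + C(5) = 1 + 25 + 15 = 41
Total calls = C(7) = 41


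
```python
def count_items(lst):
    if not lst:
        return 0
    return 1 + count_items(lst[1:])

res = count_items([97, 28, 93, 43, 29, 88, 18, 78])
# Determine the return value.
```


count_items([97, 28, 93, 43, 29, 88, 18, 78])
= 1 + count_items([28, 93, 43, 29, 88, 18, 78])
= 1 + 1 + count_items([93, 43, 29, 88, 18, 78])
= 1 + 1 + 1 + count_items([43, 29, 88, 18, 78])
= 1 + 1 + 1 + 1 + count_items([29, 88, 18, 78])
= 1 + 1 + 1 + 1 + 1 + count_items([88, 18, 78])
= 1 + 1 + 1 + 1 + 1 + 1 + count_items([18, 78])
= 1 + 1 + 1 + 1 + 1 + 1 + 1 + count_items([78])
= 1 + 1 + 1 + 1 + 1 + 1 + 1 + 1 + count_items([])
= 1 + 1 + 1 + 1 + 1 + 1 + 1 + 1 + 0
= 8


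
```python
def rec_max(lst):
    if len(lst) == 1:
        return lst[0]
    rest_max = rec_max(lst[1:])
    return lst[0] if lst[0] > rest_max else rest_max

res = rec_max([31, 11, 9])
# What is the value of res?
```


rec_max([31, 11, 9])
= compare 31 with rec_max([11, 9])
= compare 11 with rec_max([9])
Base: rec_max([9]) = 9
compare 11 with 9: max = 11
compare 31 with 11: max = 31
= 31


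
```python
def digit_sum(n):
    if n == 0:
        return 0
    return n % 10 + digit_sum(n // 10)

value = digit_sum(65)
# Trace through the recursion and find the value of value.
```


digit_sum(65)
= 5 + digit_sum(6)
= 5 + 6 + digit_sum(0)
= 5 + 6 + 0
= 11


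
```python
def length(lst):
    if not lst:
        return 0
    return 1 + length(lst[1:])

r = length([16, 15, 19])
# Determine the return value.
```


length([16, 15, 19])
= 1 + length([15, 19])
= 1 + 1 + length([19])
= 1 + 1 + 1 + length([])
= 1 + 1 + 1 + 0
= 3


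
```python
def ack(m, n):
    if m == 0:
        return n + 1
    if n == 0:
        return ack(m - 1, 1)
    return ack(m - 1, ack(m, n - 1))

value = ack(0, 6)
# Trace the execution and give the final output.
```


ack(0, 6)
m == 0: return 6 + 1 = 7
= 7


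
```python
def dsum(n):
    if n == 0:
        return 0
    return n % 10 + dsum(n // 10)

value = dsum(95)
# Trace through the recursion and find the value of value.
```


dsum(95)
= 5 + dsum(9)
= 5 + 9 + dsum(0)
= 5 + 9 + 0
= 14


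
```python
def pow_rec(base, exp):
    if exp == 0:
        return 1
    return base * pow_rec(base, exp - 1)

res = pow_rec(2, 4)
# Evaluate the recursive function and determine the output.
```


pow_rec(2, 4)
= 2 * pow_rec(2, 3)
= 2 * 2 * pow_rec(2, 2)
= 2 * 2 * 2 * pow_rec(2, 1)
= 2 * 2 * 2 * 2 * pow_rec(2, 0)
= 2 * 2 * 2 * 2 * 1
= 16


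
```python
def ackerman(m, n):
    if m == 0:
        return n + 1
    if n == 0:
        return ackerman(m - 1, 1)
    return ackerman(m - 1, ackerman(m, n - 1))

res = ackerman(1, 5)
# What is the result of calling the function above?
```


ackerman(1, 5)
= ackerman(0, ackerman(1, 4))
First compute ackerman(1, 4) = 6
= ackerman(0, 6)
= 7


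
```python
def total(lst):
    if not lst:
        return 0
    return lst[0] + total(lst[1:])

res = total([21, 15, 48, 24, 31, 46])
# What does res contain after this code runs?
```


total([21, 15, 48, 24, 31, 46])
= 21 + total([15, 48, 24, 31, 46])
= 21 + 15 + total([48, 24, 31, 46])
= 21 + 15 + 48 + total([24, 31, 46])
= 21 + 15 + 48 + 24 + total([31, 46])
= 21 + 15 + 48 + 24 + 31 + total([46])
= 21 + 15 + 48 + 24 + 31 + 46 + total([])
= 21 + 15 + 48 + 24 + 31 + 46 + 0
= 185


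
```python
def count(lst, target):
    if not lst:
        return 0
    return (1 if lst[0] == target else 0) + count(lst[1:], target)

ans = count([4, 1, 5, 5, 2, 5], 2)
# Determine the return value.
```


count([4, 1, 5, 5, 2, 5], 2)
lst[0]=4 != 2: 0 + count([1, 5, 5, 2, 5], 2)
lst[0]=1 != 2: 0 + count([5, 5, 2, 5], 2)
lst[0]=5 != 2: 0 + count([5, 2, 5], 2)
lst[0]=5 != 2: 0 + count([2, 5], 2)
lst[0]=2 == 2: 1 + count([5], 2)
lst[0]=5 != 2: 0 + count([], 2)
= 1


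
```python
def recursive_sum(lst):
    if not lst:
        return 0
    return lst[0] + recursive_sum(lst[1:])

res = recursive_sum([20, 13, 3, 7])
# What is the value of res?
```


recursive_sum([20, 13, 3, 7])
= 20 + recursive_sum([13, 3, 7])
= 20 + 13 + recursive_sum([3, 7])
= 20 + 13 + 3 + recursive_sum([7])
= 20 + 13 + 3 + 7 + recursive_sum([])
= 20 + 13 + 3 + 7 + 0
= 43


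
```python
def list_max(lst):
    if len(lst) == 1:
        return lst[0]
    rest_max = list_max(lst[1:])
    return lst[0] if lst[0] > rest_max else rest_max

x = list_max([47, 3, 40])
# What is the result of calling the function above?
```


list_max([47, 3, 40])
= compare 47 with list_max([3, 40])
= compare 3 with list_max([40])
Base: list_max([40]) = 40
compare 3 with 40: max = 40
compare 47 with 40: max = 47
= 47


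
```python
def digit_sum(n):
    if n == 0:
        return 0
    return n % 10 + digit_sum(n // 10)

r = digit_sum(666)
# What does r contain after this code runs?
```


digit_sum(666)
= 6 + digit_sum(66)
= 6 + 6 + digit_sum(6)
= 6 + 6 + 6 + digit_sum(0)
= 6 + 6 + 6 + 0
= 18


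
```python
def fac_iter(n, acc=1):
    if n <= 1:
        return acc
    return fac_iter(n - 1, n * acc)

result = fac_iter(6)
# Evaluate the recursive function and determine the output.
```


fac_iter(6, 1)
= fac_iter(5, 6 * 1) = fac_iter(5, 6)
= fac_iter(4, 5 * 6) = fac_iter(4, 30)
= fac_iter(3, 4 * 30) = fac_iter(3, 120)
= fac_iter(2, 3 * 120) = fac_iter(2, 360)
= fac_iter(1, 2 * 360) = fac_iter(1, 720)
n <= 1, return acc = 720


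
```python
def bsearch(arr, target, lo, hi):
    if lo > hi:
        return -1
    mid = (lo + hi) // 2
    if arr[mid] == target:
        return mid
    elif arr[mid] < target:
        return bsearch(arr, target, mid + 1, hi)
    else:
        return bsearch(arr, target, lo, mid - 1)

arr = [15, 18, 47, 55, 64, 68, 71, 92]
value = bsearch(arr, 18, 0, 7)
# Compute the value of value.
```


bsearch(arr, 18, 0, 7)
lo=0, hi=7, mid=3, arr[mid]=55
55 > 18, search left half
lo=0, hi=2, mid=1, arr[mid]=18
arr[1] == 18, found at index 1
= 1


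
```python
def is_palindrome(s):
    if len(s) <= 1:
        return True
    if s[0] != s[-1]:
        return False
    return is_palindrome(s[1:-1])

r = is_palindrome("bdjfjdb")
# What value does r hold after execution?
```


is_palindrome("bdjfjdb")
"bdjfjdb": s[0]='b' == s[-1]='b' -> is_palindrome("djfjd")
"djfjd": s[0]='d' == s[-1]='d' -> is_palindrome("jfj")
"jfj": s[0]='j' == s[-1]='j' -> is_palindrome("f")
"f": len <= 1 -> True
= True


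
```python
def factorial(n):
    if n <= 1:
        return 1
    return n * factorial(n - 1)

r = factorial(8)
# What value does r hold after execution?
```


factorial(8)
= 8 * factorial(7)
= 8 * 7 * factorial(6)
= 8 * 7 * 6 * factorial(5)
= 8 * 7 * 6 * 5 * factorial(4)
= 8 * 7 * 6 * 5 * 4 * factorial(3)
= 8 * 7 * 6 * 5 * 4 * 3 * factorial(2)
= 8 * 7 * 6 * 5 * 4 * 3 * 2 * factorial(1)
= 8 * 7 * 6 * 5 * 4 * 3 * 2 * 1
= 40320


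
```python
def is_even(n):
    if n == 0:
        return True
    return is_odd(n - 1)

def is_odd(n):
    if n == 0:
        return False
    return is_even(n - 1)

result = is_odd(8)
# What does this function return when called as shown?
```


is_odd(8)
= is_even(7)
= is_odd(6)
= is_even(5)
= is_odd(4)
= is_even(3)
= is_odd(2)
= is_even(1)
= is_odd(0)
n == 0: return False
= False


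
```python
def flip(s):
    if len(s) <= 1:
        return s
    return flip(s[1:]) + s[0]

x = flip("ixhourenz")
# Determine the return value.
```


flip("ixhourenz")
= flip("xhourenz") + "i"
= flip("hourenz") + "x" + "i"
= flip("ourenz") + "h" + "x" + "i"
= flip("urenz") + "o" + "h" + "x" + "i"
= flip("renz") + "u" + "o" + "h" + "x" + "i"
= flip("enz") + "r" + "u" + "o" + "h" + "x" + "i"
= flip("nz") + "e" + "r" + "u" + "o" + "h" + "x" + "i"
= flip("z") + "n" + "e" + "r" + "u" + "o" + "h" + "x" + "i"
= "z" + "n" + "e" + "r" + "u" + "o" + "h" + "x" + "i"
= "zneruohxi"


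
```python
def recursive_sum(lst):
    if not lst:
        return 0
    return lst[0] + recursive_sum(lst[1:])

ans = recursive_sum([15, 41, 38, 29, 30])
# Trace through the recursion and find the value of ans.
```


recursive_sum([15, 41, 38, 29, 30])
= 15 + recursive_sum([41, 38, 29, 30])
= 15 + 41 + recursive_sum([38, 29, 30])
= 15 + 41 + 38 + recursive_sum([29, 30])
= 15 + 41 + 38 + 29 + recursive_sum([30])
= 15 + 41 + 38 + 29 + 30 + recursive_sum([])
= 15 + 41 + 38 + 29 + 30 + 0
= 153


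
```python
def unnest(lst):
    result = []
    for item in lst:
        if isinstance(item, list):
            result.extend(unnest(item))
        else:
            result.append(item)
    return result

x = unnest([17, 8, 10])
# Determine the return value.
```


unnest([17, 8, 10])
Processing each element:
  17 is not a list -> append 17
  8 is not a list -> append 8
  10 is not a list -> append 10
= [17, 8, 10]


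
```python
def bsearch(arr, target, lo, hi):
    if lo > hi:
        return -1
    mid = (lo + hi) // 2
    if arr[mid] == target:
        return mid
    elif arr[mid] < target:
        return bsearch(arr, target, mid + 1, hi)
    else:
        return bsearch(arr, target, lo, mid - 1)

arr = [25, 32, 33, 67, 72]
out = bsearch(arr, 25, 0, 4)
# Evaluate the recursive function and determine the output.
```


bsearch(arr, 25, 0, 4)
lo=0, hi=4, mid=2, arr[mid]=33
33 > 25, search left half
lo=0, hi=1, mid=0, arr[mid]=25
arr[0] == 25, found at index 0
= 0


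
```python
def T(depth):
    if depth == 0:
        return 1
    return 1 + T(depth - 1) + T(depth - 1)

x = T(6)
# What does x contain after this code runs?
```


T(6)
= 1 + T(5) + T(5)
= 1 + 2 * T(5)
T(k) = 2^(k+1) - 1
T(0) = 1
T(1) = 3
T(2) = 7
T(3) = 15
T(4) = 31
T(6) = 2^7 - 1 = 127


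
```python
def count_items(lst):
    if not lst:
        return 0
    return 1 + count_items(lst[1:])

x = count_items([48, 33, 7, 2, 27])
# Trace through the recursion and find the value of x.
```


count_items([48, 33, 7, 2, 27])
= 1 + count_items([33, 7, 2, 27])
= 1 + 1 + count_items([7, 2, 27])
= 1 + 1 + 1 + count_items([2, 27])
= 1 + 1 + 1 + 1 + count_items([27])
= 1 + 1 + 1 + 1 + 1 + count_items([])
= 1 + 1 + 1 + 1 + 1 + 0
= 5


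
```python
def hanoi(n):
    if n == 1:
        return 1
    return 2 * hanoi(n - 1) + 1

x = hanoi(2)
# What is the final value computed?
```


hanoi(2)
= 2 * hanoi(1) + 1
Now compute bottom-up:
hanoi(1) = 1
hanoi(2) = 2 * 1 + 1 = 3
= 3


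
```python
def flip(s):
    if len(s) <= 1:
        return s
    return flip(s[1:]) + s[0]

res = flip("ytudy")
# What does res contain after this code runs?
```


flip("ytudy")
= flip("tudy") + "y"
= flip("udy") + "t" + "y"
= flip("dy") + "u" + "t" + "y"
= flip("y") + "d" + "u" + "t" + "y"
= "y" + "d" + "u" + "t" + "y"
= "yduty"
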